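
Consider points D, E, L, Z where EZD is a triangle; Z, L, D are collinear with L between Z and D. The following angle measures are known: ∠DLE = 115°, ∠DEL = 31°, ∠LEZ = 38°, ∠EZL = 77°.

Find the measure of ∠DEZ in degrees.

∠DEZ = 69°

1. ∠EDL = 34°  [△ELD]
2. ∠DZE = 77°  [L on ray ZD]
3. ∠EDZ = 34°  [L on ray DZ]
4. ∠DEZ = 69°  [△EZD]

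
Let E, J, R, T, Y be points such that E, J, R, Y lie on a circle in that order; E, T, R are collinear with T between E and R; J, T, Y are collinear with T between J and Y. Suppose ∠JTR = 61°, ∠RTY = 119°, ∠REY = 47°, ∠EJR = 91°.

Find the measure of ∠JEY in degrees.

∠JEY = 64°

1. ∠ETY = 61°  [vertical angles at T]
2. ∠EYJ = 72°  [△ETY]
3. ∠EYR = 89°  [cyclic EJRY, opposite ∠J+∠Y]
4. ∠ERY = 44°  [△ERY]
5. ∠EJY = 44°  [same arc EY]
6. ∠JEY = 64°  [△EJY]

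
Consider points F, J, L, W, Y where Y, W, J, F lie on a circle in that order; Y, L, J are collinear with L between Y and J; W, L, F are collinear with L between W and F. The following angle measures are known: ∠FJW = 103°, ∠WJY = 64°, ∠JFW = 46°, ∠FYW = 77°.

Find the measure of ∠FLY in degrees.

1. ∠FWJ = 31°  [△WJF]
2. ∠WFY = 64°  [same arc YW]
3. ∠FYJ = 31°  [same arc JF]
4. ∠FLY = 85°  [△YLF]

∠FLY = 85°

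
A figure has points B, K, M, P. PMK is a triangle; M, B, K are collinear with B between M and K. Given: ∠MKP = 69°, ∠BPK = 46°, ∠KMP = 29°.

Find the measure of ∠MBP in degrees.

1. ∠BKP = 69°  [B on ray KM]
2. ∠KBP = 65°  [△PBK]
3. ∠MBP = 115°  [linear pair at B on MK]

∠MBP = 115°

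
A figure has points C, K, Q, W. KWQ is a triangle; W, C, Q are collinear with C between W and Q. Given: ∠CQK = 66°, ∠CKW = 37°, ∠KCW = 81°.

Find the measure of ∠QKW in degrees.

∠QKW = 52°

1. ∠KQW = 66°  [C on ray QW]
2. ∠CWK = 62°  [△KWC]
3. ∠KWQ = 62°  [C on ray WQ]
4. ∠QKW = 52°  [△KWQ]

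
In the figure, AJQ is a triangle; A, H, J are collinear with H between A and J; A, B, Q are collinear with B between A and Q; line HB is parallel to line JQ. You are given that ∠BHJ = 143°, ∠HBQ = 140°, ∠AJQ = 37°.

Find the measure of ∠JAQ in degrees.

1. ∠AHB = 37°  [linear pair at H on AJ]
2. ∠ABH = 40°  [linear pair at B on AQ]
3. ∠BAH = 103°  [△AHB]
4. ∠JAQ = 103°  [H on AJ, B on AQ]

∠JAQ = 103°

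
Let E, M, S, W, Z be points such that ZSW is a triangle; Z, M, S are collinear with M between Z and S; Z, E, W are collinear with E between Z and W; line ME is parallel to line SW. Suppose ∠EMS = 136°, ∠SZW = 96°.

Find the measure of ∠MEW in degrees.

∠MEW = 140°

1. ∠EMZ = 44°  [linear pair at M on ZS]
2. ∠EZM = 96°  [M on ZS, E on ZW]
3. ∠MEZ = 40°  [△ZME]
4. ∠MEW = 140°  [linear pair at E on ZW]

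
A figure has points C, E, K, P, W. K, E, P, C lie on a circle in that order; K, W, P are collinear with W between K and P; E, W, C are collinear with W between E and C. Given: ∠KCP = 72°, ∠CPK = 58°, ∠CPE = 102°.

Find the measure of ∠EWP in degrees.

1. ∠CKP = 50°  [△KPC]
2. ∠CEK = 58°  [same arc KC]
3. ∠CKE = 78°  [cyclic KEPC, opposite ∠K+∠P]
4. ∠CEP = 50°  [same arc PC]
5. ∠ECK = 44°  [△KEC]
6. ∠EPK = 44°  [same arc KE]
7. ∠EWP = 86°  [△EWP]

∠EWP = 86°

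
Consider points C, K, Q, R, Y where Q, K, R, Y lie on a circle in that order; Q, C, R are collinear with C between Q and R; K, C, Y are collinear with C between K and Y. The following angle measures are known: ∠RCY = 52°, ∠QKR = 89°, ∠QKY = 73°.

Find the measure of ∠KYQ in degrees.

∠KYQ = 36°

1. ∠QCY = 128°  [linear pair at C on QR]
2. ∠QYR = 91°  [cyclic QKRY, opposite ∠K+∠Y]
3. ∠QRY = 73°  [same arc QY]
4. ∠RQY = 16°  [△QRY]
5. ∠KYQ = 36°  [△QCY]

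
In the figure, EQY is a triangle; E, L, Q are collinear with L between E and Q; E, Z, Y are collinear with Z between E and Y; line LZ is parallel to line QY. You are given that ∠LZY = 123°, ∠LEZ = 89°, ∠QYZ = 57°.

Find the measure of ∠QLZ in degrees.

∠QLZ = 146°

1. ∠EZL = 57°  [linear pair at Z on EY]
2. ∠ELZ = 34°  [△ELZ]
3. ∠QLZ = 146°  [linear pair at L on EQ]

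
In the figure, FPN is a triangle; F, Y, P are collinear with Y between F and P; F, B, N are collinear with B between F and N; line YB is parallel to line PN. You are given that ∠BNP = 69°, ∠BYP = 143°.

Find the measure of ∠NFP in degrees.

1. ∠FNP = 69°  [B on ray NF]
2. ∠BYF = 37°  [linear pair at Y on FP]
3. ∠FBY = 69°  [YB∥PN, corresponding at B]
4. ∠BFY = 74°  [△FYB]
5. ∠NFP = 74°  [Y on FP, B on FN]

∠NFP = 74°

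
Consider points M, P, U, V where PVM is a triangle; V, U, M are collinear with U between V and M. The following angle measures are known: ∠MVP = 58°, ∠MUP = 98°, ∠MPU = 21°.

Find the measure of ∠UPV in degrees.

1. ∠PVU = 58°  [U on ray VM]
2. ∠PUV = 82°  [linear pair at U on VM]
3. ∠UPV = 40°  [△PVU]

∠UPV = 40°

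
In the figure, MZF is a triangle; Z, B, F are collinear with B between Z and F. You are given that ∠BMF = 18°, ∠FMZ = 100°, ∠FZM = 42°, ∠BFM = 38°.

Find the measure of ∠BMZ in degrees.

1. ∠FBM = 124°  [△MBF]
2. ∠BZM = 42°  [B on ray ZF]
3. ∠MBZ = 56°  [linear pair at B on ZF]
4. ∠BMZ = 82°  [△MZB]

∠BMZ = 82°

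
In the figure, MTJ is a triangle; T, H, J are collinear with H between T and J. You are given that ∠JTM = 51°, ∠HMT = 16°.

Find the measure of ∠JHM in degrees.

1. ∠HTM = 51°  [H on ray TJ]
2. ∠MHT = 113°  [△MTH]
3. ∠JHM = 67°  [linear pair at H on TJ]

∠JHM = 67°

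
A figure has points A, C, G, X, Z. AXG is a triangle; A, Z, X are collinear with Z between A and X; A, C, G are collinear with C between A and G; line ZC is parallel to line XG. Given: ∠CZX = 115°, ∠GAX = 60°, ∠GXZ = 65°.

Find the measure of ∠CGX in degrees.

∠CGX = 55°

1. ∠AXG = 65°  [Z on ray XA]
2. ∠AGX = 55°  [△AXG]
3. ∠CGX = 55°  [C on ray GA]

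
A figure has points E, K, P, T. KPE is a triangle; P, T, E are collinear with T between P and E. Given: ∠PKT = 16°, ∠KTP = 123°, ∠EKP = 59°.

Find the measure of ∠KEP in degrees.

1. ∠KPT = 41°  [△KPT]
2. ∠EPK = 41°  [T on ray PE]
3. ∠KEP = 80°  [△KPE]

∠KEP = 80°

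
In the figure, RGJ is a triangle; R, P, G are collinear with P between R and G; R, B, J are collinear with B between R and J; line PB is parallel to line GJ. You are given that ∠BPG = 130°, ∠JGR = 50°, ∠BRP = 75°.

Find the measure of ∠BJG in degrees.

1. ∠BPR = 50°  [linear pair at P on RG]
2. ∠PBR = 55°  [△RPB]
3. ∠JBP = 125°  [linear pair at B on RJ]
4. ∠BJG = 55°  [PB∥GJ, co-interior at J–B]

∠BJG = 55°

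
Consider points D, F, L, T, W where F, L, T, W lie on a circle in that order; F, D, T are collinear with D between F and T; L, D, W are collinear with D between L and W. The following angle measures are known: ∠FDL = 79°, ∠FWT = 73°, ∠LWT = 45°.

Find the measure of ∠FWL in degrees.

∠FWL = 28°

1. ∠TDW = 79°  [vertical angles at D]
2. ∠FTW = 56°  [△TDW]
3. ∠FDW = 101°  [linear pair at D on FT]
4. ∠TFW = 51°  [△FTW]
5. ∠FWL = 28°  [△FDW]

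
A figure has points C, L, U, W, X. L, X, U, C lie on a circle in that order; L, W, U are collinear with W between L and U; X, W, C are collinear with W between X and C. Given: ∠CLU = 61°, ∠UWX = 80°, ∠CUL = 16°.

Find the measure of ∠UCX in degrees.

1. ∠CWL = 80°  [vertical angles at W]
2. ∠CWU = 100°  [linear pair at W on LU]
3. ∠UCX = 64°  [△UWC]

∠UCX = 64°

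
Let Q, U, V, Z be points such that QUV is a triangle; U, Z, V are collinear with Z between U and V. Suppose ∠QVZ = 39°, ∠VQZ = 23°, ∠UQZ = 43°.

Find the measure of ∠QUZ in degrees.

∠QUZ = 75°

1. ∠QZV = 118°  [△QZV]
2. ∠QZU = 62°  [linear pair at Z on UV]
3. ∠QUZ = 75°  [△QUZ]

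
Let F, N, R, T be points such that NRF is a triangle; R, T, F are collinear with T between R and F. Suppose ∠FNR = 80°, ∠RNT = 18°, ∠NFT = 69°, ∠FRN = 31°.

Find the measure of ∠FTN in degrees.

1. ∠NRT = 31°  [T on ray RF]
2. ∠NTR = 131°  [△NRT]
3. ∠FTN = 49°  [linear pair at T on RF]

∠FTN = 49°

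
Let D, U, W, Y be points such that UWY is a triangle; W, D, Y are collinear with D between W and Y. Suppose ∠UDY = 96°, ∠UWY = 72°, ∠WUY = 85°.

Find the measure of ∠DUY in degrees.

1. ∠UYW = 23°  [△UWY]
2. ∠DYU = 23°  [D on ray YW]
3. ∠DUY = 61°  [△UDY]

∠DUY = 61°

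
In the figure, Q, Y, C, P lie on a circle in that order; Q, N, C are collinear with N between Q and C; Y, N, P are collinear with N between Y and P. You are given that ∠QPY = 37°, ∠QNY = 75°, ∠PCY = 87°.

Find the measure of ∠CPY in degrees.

∠CPY = 55°

1. ∠QCY = 37°  [same arc QY]
2. ∠CNY = 105°  [linear pair at N on QC]
3. ∠CYP = 38°  [△YNC]
4. ∠CPY = 55°  [△YCP]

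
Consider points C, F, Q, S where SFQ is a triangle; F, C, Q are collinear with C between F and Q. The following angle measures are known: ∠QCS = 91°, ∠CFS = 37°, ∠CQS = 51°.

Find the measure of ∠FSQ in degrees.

∠FSQ = 92°

1. ∠QFS = 37°  [C on ray FQ]
2. ∠FQS = 51°  [C on ray QF]
3. ∠FSQ = 92°  [△SFQ]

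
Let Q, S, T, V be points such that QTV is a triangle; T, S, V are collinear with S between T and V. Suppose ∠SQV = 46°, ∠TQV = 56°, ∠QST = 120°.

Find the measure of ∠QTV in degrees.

∠QTV = 50°

1. ∠QSV = 60°  [linear pair at S on TV]
2. ∠QVS = 74°  [△QSV]
3. ∠QVT = 74°  [S on ray VT]
4. ∠QTV = 50°  [△QTV]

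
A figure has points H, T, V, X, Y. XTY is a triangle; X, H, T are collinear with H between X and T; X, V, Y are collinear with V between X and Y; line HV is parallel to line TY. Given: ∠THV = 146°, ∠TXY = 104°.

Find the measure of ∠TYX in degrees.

∠TYX = 42°

1. ∠VHX = 34°  [linear pair at H on XT]
2. ∠HXV = 104°  [H on XT, V on XY]
3. ∠HVX = 42°  [△XHV]
4. ∠TYX = 42°  [HV∥TY, corresponding at V]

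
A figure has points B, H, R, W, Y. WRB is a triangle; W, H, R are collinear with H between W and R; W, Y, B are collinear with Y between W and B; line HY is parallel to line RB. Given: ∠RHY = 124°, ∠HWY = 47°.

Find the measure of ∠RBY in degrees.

1. ∠WHY = 56°  [linear pair at H on WR]
2. ∠HYW = 77°  [△WHY]
3. ∠BYH = 103°  [linear pair at Y on WB]
4. ∠RBY = 77°  [HY∥RB, co-interior at B–Y]

∠RBY = 77°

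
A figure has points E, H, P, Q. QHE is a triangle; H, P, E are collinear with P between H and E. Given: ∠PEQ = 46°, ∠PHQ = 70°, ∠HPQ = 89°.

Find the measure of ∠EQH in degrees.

∠EQH = 64°

1. ∠HEQ = 46°  [P on ray EH]
2. ∠EHQ = 70°  [P on ray HE]
3. ∠EQH = 64°  [△QHE]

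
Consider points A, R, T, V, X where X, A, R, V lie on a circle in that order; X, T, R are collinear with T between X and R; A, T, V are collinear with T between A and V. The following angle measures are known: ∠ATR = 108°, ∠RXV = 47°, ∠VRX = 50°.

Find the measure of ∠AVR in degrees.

∠AVR = 58°

1. ∠VTX = 108°  [vertical angles at T]
2. ∠RTV = 72°  [linear pair at T on XR]
3. ∠AVR = 58°  [△RTV]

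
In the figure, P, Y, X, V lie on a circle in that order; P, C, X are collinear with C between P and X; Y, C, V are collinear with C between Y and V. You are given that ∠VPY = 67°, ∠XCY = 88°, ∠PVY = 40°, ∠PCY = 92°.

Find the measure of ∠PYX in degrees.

1. ∠PYV = 73°  [△PYV]
2. ∠PXY = 40°  [same arc PY]
3. ∠XPY = 15°  [△PCY]
4. ∠PYX = 125°  [△PYX]

∠PYX = 125°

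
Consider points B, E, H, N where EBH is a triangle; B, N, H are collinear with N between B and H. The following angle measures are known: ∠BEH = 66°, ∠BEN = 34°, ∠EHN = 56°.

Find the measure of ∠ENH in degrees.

1. ∠BHE = 56°  [N on ray HB]
2. ∠EBH = 58°  [△EBH]
3. ∠EBN = 58°  [N on ray BH]
4. ∠BNE = 88°  [△EBN]
5. ∠ENH = 92°  [linear pair at N on BH]

∠ENH = 92°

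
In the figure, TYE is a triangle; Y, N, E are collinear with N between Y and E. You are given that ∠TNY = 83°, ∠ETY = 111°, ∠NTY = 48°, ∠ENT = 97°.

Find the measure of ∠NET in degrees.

1. ∠NYT = 49°  [△TYN]
2. ∠EYT = 49°  [N on ray YE]
3. ∠TEY = 20°  [△TYE]
4. ∠NET = 20°  [N on ray EY]

∠NET = 20°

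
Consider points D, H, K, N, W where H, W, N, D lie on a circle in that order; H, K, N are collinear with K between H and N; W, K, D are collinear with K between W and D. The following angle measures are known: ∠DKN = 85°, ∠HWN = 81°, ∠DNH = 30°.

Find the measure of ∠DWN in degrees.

∠DWN = 51°

1. ∠HDN = 99°  [cyclic HWND, opposite ∠W+∠D]
2. ∠DHN = 51°  [△HND]
3. ∠DWN = 51°  [same arc ND]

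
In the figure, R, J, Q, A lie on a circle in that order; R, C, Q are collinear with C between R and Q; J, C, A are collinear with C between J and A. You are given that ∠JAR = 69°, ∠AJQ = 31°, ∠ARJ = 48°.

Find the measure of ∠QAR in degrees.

1. ∠AJR = 63°  [△RJA]
2. ∠ARQ = 31°  [same arc QA]
3. ∠AQR = 63°  [same arc RA]
4. ∠QAR = 86°  [△RQA]

∠QAR = 86°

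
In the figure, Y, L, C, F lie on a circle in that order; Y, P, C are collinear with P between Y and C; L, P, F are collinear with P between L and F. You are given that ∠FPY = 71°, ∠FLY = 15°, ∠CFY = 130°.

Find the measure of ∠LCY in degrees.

∠LCY = 74°

1. ∠CPL = 71°  [vertical angles at P]
2. ∠FCY = 15°  [same arc YF]
3. ∠CYF = 35°  [△YCF]
4. ∠CLF = 35°  [same arc CF]
5. ∠LCY = 74°  [△LPC]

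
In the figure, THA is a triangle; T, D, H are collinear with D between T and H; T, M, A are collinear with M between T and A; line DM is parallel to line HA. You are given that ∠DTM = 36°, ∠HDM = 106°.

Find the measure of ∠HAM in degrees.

∠HAM = 70°

1. ∠MDT = 74°  [linear pair at D on TH]
2. ∠DMT = 70°  [△TDM]
3. ∠AMD = 110°  [linear pair at M on TA]
4. ∠HAM = 70°  [DM∥HA, co-interior at A–M]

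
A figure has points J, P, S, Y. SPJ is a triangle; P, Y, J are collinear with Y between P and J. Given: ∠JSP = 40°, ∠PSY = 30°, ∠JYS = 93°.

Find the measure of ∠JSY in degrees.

∠JSY = 10°

1. ∠PYS = 87°  [linear pair at Y on PJ]
2. ∠SPY = 63°  [△SPY]
3. ∠JPS = 63°  [Y on ray PJ]
4. ∠PJS = 77°  [△SPJ]
5. ∠SJY = 77°  [Y on ray JP]
6. ∠JSY = 10°  [△SYJ]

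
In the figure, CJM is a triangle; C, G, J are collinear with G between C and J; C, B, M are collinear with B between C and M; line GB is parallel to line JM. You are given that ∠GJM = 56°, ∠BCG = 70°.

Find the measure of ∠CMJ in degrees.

1. ∠CJM = 56°  [G on ray JC]
2. ∠JCM = 70°  [G on CJ, B on CM]
3. ∠CMJ = 54°  [△CJM]

∠CMJ = 54°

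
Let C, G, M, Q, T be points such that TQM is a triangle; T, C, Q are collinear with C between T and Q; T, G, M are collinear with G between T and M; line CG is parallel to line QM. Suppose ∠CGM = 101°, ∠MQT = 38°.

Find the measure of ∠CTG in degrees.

1. ∠CGT = 79°  [linear pair at G on TM]
2. ∠GCT = 38°  [CG∥QM, corresponding at C]
3. ∠CTG = 63°  [△TCG]

∠CTG = 63°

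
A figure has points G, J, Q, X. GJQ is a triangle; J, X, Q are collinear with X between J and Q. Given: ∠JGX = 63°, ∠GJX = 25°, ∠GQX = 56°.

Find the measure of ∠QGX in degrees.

1. ∠GXJ = 92°  [△GJX]
2. ∠GXQ = 88°  [linear pair at X on JQ]
3. ∠QGX = 36°  [△GXQ]

∠QGX = 36°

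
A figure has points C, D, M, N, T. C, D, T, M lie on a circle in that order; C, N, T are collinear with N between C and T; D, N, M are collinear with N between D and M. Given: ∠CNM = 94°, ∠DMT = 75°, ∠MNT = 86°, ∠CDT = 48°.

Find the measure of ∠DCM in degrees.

1. ∠DCT = 75°  [same arc DT]
2. ∠CND = 86°  [vertical angles at N]
3. ∠CTD = 57°  [△CDT]
4. ∠CDM = 19°  [△CND]
5. ∠CMD = 57°  [same arc CD]
6. ∠DCM = 104°  [△CDM]

∠DCM = 104°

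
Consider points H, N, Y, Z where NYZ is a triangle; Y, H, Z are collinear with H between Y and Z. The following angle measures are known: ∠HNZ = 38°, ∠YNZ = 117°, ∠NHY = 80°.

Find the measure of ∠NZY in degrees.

∠NZY = 42°

1. ∠NHZ = 100°  [linear pair at H on YZ]
2. ∠HZN = 42°  [△NHZ]
3. ∠NZY = 42°  [H on ray ZY]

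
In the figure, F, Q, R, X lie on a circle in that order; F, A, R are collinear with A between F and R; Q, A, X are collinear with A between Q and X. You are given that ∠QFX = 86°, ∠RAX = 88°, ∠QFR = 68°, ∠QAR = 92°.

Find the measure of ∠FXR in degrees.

∠FXR = 138°

1. ∠QRX = 94°  [cyclic FQRX, opposite ∠F+∠R]
2. ∠QXR = 68°  [same arc QR]
3. ∠RQX = 18°  [△QRX]
4. ∠FRX = 24°  [△RAX]
5. ∠RFX = 18°  [same arc RX]
6. ∠FXR = 138°  [△FRX]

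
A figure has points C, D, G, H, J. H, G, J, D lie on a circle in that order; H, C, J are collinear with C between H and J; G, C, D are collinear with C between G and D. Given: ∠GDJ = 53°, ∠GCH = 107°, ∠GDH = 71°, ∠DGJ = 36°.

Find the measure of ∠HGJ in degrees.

1. ∠GHJ = 53°  [same arc GJ]
2. ∠GJH = 71°  [same arc HG]
3. ∠HGJ = 56°  [△HGJ]

∠HGJ = 56°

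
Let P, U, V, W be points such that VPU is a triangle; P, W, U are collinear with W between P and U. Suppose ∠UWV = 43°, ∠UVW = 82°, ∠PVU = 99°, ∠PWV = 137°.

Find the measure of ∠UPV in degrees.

1. ∠VUW = 55°  [△VWU]
2. ∠PUV = 55°  [W on ray UP]
3. ∠UPV = 26°  [△VPU]

∠UPV = 26°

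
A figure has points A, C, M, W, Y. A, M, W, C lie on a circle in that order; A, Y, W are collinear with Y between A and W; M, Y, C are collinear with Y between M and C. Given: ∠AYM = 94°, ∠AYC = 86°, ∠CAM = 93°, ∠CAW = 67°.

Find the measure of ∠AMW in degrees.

∠AMW = 127°

1. ∠MYW = 86°  [linear pair at Y on AW]
2. ∠ACM = 27°  [△AYC]
3. ∠AMC = 60°  [△AMC]
4. ∠CMW = 67°  [same arc WC]
5. ∠AWM = 27°  [△MYW]
6. ∠MAW = 26°  [△AYM]
7. ∠AMW = 127°  [△AMW]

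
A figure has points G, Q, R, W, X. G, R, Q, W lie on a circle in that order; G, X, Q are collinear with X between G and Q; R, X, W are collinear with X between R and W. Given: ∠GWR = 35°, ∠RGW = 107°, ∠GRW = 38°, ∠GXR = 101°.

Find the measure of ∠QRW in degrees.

1. ∠GQR = 35°  [same arc GR]
2. ∠QXR = 79°  [linear pair at X on GQ]
3. ∠QRW = 66°  [△RXQ]

∠QRW = 66°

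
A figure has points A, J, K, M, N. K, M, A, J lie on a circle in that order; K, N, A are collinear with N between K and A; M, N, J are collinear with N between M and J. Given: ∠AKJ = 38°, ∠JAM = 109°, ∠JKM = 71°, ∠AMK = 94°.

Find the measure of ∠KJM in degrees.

1. ∠AMJ = 38°  [same arc AJ]
2. ∠AJM = 33°  [△MAJ]
3. ∠AKM = 33°  [same arc MA]
4. ∠KAM = 53°  [△KMA]
5. ∠KJM = 53°  [same arc KM]

∠KJM = 53°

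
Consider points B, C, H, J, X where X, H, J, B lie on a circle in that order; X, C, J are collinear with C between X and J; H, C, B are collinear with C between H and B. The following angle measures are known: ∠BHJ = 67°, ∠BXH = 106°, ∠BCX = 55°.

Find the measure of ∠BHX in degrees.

∠BHX = 16°

1. ∠BXJ = 67°  [same arc JB]
2. ∠HBX = 58°  [△XCB]
3. ∠BHX = 16°  [△XHB]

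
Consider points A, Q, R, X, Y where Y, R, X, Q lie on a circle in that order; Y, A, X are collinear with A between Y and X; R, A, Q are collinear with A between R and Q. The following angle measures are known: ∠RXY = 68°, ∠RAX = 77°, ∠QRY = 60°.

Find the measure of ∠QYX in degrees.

∠QYX = 35°

1. ∠RQY = 68°  [same arc YR]
2. ∠QAY = 77°  [vertical angles at A]
3. ∠QYX = 35°  [△YAQ]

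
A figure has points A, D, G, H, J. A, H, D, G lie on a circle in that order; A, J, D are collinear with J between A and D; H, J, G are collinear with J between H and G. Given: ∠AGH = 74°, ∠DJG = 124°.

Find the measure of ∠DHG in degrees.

∠DHG = 50°

1. ∠ADH = 74°  [same arc AH]
2. ∠AJH = 124°  [vertical angles at J]
3. ∠DJH = 56°  [linear pair at J on AD]
4. ∠DHG = 50°  [△HJD]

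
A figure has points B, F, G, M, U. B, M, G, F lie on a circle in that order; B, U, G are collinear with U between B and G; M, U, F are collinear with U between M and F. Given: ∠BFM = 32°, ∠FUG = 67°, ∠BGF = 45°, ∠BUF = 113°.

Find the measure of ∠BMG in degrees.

∠BMG = 80°

1. ∠FBG = 35°  [△BUF]
2. ∠BFG = 100°  [△BGF]
3. ∠BMG = 80°  [cyclic BMGF, opposite ∠M+∠F]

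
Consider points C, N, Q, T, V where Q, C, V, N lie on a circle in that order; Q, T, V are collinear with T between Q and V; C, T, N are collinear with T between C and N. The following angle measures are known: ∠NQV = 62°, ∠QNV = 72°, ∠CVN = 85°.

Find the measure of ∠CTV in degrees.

∠CTV = 79°

1. ∠NCV = 62°  [same arc VN]
2. ∠NVQ = 46°  [△QVN]
3. ∠CNV = 33°  [△CVN]
4. ∠NCQ = 46°  [same arc QN]
5. ∠CQV = 33°  [same arc CV]
6. ∠CTQ = 101°  [△QTC]
7. ∠CTV = 79°  [linear pair at T on QV]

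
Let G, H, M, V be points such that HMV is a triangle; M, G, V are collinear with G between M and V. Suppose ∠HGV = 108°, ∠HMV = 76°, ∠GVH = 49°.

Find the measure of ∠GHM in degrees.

1. ∠HGM = 72°  [linear pair at G on MV]
2. ∠GMH = 76°  [G on ray MV]
3. ∠GHM = 32°  [△HMG]

∠GHM = 32°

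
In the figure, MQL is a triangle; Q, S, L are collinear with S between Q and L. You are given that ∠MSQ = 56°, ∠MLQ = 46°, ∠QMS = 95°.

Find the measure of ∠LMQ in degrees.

∠LMQ = 105°

1. ∠MQS = 29°  [△MQS]
2. ∠LQM = 29°  [S on ray QL]
3. ∠LMQ = 105°  [△MQL]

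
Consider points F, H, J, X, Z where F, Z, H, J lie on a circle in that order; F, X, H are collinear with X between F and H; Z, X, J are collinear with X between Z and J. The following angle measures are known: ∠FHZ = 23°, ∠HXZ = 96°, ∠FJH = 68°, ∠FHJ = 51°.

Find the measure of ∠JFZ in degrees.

1. ∠FJZ = 23°  [same arc FZ]
2. ∠FZJ = 51°  [same arc FJ]
3. ∠JFZ = 106°  [△FZJ]

∠JFZ = 106°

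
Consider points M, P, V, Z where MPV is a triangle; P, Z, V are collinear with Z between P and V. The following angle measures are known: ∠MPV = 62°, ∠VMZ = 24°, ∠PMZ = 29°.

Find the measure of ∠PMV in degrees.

1. ∠MPZ = 62°  [Z on ray PV]
2. ∠MZP = 89°  [△MPZ]
3. ∠MZV = 91°  [linear pair at Z on PV]
4. ∠MVZ = 65°  [△MZV]
5. ∠MVP = 65°  [Z on ray VP]
6. ∠PMV = 53°  [△MPV]

∠PMV = 53°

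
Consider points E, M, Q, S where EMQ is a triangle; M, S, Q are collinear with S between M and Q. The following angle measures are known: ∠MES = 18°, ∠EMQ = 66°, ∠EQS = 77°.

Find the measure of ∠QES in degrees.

∠QES = 19°

1. ∠EMS = 66°  [S on ray MQ]
2. ∠ESM = 96°  [△EMS]
3. ∠ESQ = 84°  [linear pair at S on MQ]
4. ∠QES = 19°  [△ESQ]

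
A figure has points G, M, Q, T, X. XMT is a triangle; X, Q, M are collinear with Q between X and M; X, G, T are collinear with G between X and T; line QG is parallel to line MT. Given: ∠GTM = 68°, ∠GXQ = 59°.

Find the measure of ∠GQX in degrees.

1. ∠MTX = 68°  [G on ray TX]
2. ∠MXT = 59°  [Q on XM, G on XT]
3. ∠TMX = 53°  [△XMT]
4. ∠GQX = 53°  [QG∥MT, corresponding at Q]

∠GQX = 53°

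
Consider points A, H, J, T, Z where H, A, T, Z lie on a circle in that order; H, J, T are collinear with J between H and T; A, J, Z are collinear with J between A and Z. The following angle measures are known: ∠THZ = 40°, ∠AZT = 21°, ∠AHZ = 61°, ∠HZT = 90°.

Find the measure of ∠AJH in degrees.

1. ∠HTZ = 50°  [△HTZ]
2. ∠AHT = 21°  [same arc AT]
3. ∠HAZ = 50°  [same arc HZ]
4. ∠AJH = 109°  [△HJA]

∠AJH = 109°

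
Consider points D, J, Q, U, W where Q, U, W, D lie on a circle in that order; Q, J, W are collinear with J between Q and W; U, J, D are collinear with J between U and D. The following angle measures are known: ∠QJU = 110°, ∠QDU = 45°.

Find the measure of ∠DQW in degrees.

∠DQW = 65°

1. ∠DJW = 110°  [vertical angles at J]
2. ∠DJQ = 70°  [linear pair at J on QW]
3. ∠DQW = 65°  [△QJD]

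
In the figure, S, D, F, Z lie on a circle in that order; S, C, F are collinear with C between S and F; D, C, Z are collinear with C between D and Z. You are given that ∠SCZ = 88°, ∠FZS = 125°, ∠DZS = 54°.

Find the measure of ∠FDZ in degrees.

1. ∠DCF = 88°  [vertical angles at C]
2. ∠DFS = 54°  [same arc SD]
3. ∠FDZ = 38°  [△DCF]

∠FDZ = 38°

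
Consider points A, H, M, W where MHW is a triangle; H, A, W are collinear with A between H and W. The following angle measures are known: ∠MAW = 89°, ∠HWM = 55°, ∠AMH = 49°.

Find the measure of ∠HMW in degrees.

1. ∠HAM = 91°  [linear pair at A on HW]
2. ∠AHM = 40°  [△MHA]
3. ∠MHW = 40°  [A on ray HW]
4. ∠HMW = 85°  [△MHW]

∠HMW = 85°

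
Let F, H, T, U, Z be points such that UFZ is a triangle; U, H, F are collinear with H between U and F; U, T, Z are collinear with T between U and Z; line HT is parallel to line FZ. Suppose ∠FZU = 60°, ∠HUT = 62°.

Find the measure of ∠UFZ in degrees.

1. ∠HTU = 60°  [HT∥FZ, corresponding at T]
2. ∠THU = 58°  [△UHT]
3. ∠UFZ = 58°  [HT∥FZ, corresponding at H]

∠UFZ = 58°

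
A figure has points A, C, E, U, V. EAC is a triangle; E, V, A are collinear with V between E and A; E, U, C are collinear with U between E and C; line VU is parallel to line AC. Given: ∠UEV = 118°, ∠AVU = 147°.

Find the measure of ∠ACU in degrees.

1. ∠EVU = 33°  [linear pair at V on EA]
2. ∠EUV = 29°  [△EVU]
3. ∠CUV = 151°  [linear pair at U on EC]
4. ∠ACU = 29°  [VU∥AC, co-interior at C–U]

∠ACU = 29°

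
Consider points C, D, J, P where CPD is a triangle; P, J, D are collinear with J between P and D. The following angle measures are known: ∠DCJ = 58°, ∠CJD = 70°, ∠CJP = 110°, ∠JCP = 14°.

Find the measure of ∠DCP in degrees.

1. ∠CDJ = 52°  [△CJD]
2. ∠CPJ = 56°  [△CPJ]
3. ∠CDP = 52°  [J on ray DP]
4. ∠CPD = 56°  [J on ray PD]
5. ∠DCP = 72°  [△CPD]

∠DCP = 72°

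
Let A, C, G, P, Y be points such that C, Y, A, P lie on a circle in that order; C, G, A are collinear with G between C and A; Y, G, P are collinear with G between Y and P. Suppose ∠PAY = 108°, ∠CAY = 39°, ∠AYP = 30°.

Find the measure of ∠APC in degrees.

1. ∠PCY = 72°  [cyclic CYAP, opposite ∠C+∠A]
2. ∠CPY = 39°  [same arc CY]
3. ∠ACP = 30°  [same arc AP]
4. ∠CYP = 69°  [△CYP]
5. ∠CAP = 69°  [same arc CP]
6. ∠APC = 81°  [△CAP]

∠APC = 81°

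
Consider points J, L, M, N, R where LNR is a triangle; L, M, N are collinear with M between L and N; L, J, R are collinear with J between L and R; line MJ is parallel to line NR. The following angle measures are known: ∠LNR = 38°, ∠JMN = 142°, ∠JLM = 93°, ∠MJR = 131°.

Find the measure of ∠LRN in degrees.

∠LRN = 49°

1. ∠JML = 38°  [MJ∥NR, corresponding at M]
2. ∠LJM = 49°  [△LMJ]
3. ∠LRN = 49°  [MJ∥NR, corresponding at J]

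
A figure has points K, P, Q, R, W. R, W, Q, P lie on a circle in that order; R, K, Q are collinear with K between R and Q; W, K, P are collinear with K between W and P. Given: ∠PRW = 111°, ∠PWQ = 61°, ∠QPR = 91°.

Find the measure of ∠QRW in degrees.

1. ∠PQW = 69°  [cyclic RWQP, opposite ∠R+∠Q]
2. ∠QPW = 50°  [△WQP]
3. ∠QRW = 50°  [same arc WQ]

∠QRW = 50°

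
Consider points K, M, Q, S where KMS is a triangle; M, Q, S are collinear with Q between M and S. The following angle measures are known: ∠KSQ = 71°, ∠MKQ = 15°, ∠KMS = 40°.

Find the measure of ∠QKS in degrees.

1. ∠KMQ = 40°  [Q on ray MS]
2. ∠KQM = 125°  [△KMQ]
3. ∠KQS = 55°  [linear pair at Q on MS]
4. ∠QKS = 54°  [△KQS]

∠QKS = 54°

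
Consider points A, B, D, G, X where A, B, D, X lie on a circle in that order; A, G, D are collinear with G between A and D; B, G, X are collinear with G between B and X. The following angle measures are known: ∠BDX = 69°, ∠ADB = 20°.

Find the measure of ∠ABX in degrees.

1. ∠BAX = 111°  [cyclic ABDX, opposite ∠A+∠D]
2. ∠AXB = 20°  [same arc AB]
3. ∠ABX = 49°  [△ABX]

∠ABX = 49°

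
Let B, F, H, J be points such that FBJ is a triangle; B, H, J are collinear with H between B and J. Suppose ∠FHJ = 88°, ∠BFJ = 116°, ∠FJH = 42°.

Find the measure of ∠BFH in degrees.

∠BFH = 66°

1. ∠BHF = 92°  [linear pair at H on BJ]
2. ∠BJF = 42°  [H on ray JB]
3. ∠FBJ = 22°  [△FBJ]
4. ∠FBH = 22°  [H on ray BJ]
5. ∠BFH = 66°  [△FBH]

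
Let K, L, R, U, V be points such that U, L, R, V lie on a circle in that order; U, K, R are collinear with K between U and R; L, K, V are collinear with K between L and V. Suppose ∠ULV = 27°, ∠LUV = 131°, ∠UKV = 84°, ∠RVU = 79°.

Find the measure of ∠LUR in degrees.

1. ∠LVU = 22°  [△ULV]
2. ∠RLU = 101°  [cyclic ULRV, opposite ∠L+∠V]
3. ∠LRU = 22°  [same arc UL]
4. ∠LUR = 57°  [△ULR]

∠LUR = 57°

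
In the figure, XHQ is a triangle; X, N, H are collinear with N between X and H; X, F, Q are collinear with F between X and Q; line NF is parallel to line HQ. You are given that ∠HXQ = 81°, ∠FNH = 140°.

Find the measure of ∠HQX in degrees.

∠HQX = 59°

1. ∠FXN = 81°  [N on XH, F on XQ]
2. ∠FNX = 40°  [linear pair at N on XH]
3. ∠NFX = 59°  [△XNF]
4. ∠HQX = 59°  [NF∥HQ, corresponding at F]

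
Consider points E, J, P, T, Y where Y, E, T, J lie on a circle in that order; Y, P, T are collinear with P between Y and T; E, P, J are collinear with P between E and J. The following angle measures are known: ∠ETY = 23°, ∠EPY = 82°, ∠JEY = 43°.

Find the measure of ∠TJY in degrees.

1. ∠EYT = 55°  [△YPE]
2. ∠TEY = 102°  [△YET]
3. ∠TJY = 78°  [cyclic YETJ, opposite ∠E+∠J]

∠TJY = 78°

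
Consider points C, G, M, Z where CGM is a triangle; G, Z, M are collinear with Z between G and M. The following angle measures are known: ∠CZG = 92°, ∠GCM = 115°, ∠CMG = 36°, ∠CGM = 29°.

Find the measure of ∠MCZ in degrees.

∠MCZ = 56°

1. ∠CZM = 88°  [linear pair at Z on GM]
2. ∠CMZ = 36°  [Z on ray MG]
3. ∠MCZ = 56°  [△CZM]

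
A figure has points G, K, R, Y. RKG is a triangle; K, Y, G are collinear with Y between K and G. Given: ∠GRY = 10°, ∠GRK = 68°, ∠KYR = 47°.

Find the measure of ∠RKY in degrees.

1. ∠GYR = 133°  [linear pair at Y on KG]
2. ∠RGY = 37°  [△RYG]
3. ∠KGR = 37°  [Y on ray GK]
4. ∠GKR = 75°  [△RKG]
5. ∠RKY = 75°  [Y on ray KG]

∠RKY = 75°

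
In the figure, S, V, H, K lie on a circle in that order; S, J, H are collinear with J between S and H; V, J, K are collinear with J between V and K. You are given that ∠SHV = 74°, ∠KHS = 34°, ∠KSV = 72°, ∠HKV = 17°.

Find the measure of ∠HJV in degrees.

1. ∠KHV = 108°  [cyclic SVHK, opposite ∠S+∠H]
2. ∠HVK = 55°  [△VHK]
3. ∠HJV = 51°  [△VJH]

∠HJV = 51°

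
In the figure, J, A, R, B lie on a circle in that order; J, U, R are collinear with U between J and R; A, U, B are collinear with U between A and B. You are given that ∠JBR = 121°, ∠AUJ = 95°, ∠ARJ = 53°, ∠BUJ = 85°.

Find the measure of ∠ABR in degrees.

∠ABR = 68°

1. ∠JAR = 59°  [cyclic JARB, opposite ∠A+∠B]
2. ∠AJR = 68°  [△JAR]
3. ∠ABR = 68°  [same arc AR]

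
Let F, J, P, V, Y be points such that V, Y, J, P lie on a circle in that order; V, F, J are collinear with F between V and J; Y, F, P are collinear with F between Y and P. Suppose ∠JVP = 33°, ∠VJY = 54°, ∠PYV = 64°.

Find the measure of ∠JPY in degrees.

1. ∠JYP = 33°  [same arc JP]
2. ∠VPY = 54°  [same arc VY]
3. ∠PVY = 62°  [△VYP]
4. ∠PJY = 118°  [cyclic VYJP, opposite ∠V+∠J]
5. ∠JPY = 29°  [△YJP]

∠JPY = 29°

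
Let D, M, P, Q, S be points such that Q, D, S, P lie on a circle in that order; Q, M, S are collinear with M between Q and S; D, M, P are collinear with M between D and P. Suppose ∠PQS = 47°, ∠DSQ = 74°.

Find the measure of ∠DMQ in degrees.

∠DMQ = 121°

1. ∠PDS = 47°  [same arc SP]
2. ∠DMS = 59°  [△DMS]
3. ∠DMQ = 121°  [linear pair at M on QS]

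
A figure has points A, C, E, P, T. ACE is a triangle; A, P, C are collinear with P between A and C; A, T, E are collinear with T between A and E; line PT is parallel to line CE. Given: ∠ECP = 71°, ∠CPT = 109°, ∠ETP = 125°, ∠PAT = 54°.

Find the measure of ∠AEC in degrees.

1. ∠ACE = 71°  [P on ray CA]
2. ∠CAE = 54°  [P on AC, T on AE]
3. ∠AEC = 55°  [△ACE]

∠AEC = 55°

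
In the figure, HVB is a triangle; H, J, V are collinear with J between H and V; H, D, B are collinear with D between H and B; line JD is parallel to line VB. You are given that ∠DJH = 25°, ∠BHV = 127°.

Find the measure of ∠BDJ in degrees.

∠BDJ = 152°

1. ∠BVH = 25°  [JD∥VB, corresponding at J]
2. ∠HBV = 28°  [△HVB]
3. ∠HDJ = 28°  [JD∥VB, corresponding at D]
4. ∠BDJ = 152°  [linear pair at D on HB]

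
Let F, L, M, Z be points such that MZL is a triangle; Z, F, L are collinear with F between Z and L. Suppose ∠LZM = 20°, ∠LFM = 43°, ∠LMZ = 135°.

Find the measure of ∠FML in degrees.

1. ∠MLZ = 25°  [△MZL]
2. ∠FLM = 25°  [F on ray LZ]
3. ∠FML = 112°  [△MFL]

∠FML = 112°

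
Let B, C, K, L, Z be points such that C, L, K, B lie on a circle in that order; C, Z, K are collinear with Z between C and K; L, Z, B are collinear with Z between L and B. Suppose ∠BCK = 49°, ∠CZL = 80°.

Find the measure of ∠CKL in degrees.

1. ∠BLK = 49°  [same arc KB]
2. ∠KZL = 100°  [linear pair at Z on CK]
3. ∠CKL = 31°  [△LZK]

∠CKL = 31°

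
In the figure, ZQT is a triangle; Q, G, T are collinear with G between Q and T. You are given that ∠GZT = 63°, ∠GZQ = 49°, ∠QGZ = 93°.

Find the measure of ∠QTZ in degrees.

∠QTZ = 30°

1. ∠TGZ = 87°  [linear pair at G on QT]
2. ∠GTZ = 30°  [△ZGT]
3. ∠QTZ = 30°  [G on ray TQ]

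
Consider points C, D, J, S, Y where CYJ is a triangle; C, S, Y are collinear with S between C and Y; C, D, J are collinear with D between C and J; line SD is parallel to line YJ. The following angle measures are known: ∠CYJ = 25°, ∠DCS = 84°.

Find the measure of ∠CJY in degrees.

∠CJY = 71°

1. ∠CSD = 25°  [SD∥YJ, corresponding at S]
2. ∠CDS = 71°  [△CSD]
3. ∠CJY = 71°  [SD∥YJ, corresponding at D]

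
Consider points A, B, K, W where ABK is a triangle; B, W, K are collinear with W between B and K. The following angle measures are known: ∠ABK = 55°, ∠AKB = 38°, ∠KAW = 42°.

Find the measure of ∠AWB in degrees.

∠AWB = 80°

1. ∠AKW = 38°  [W on ray KB]
2. ∠AWK = 100°  [△AWK]
3. ∠AWB = 80°  [linear pair at W on BK]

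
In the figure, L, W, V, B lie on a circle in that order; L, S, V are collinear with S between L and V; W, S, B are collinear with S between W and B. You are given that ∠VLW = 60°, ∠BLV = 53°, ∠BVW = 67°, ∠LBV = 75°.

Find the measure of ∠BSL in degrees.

1. ∠VBW = 60°  [same arc WV]
2. ∠BVL = 52°  [△LVB]
3. ∠BSV = 68°  [△VSB]
4. ∠BSL = 112°  [linear pair at S on LV]

∠BSL = 112°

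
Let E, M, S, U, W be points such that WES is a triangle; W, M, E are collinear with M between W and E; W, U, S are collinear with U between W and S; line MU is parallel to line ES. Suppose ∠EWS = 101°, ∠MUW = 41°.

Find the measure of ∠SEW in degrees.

∠SEW = 38°

1. ∠MWU = 101°  [M on WE, U on WS]
2. ∠UMW = 38°  [△WMU]
3. ∠SEW = 38°  [MU∥ES, corresponding at M]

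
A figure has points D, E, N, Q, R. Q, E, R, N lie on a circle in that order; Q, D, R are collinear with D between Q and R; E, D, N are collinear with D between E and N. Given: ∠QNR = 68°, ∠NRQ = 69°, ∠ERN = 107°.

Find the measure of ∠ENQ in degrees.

∠ENQ = 38°

1. ∠NEQ = 69°  [same arc QN]
2. ∠EQN = 73°  [cyclic QERN, opposite ∠Q+∠R]
3. ∠ENQ = 38°  [△QEN]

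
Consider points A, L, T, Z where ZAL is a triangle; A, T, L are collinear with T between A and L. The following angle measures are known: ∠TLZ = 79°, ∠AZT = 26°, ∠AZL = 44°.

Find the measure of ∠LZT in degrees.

1. ∠ALZ = 79°  [T on ray LA]
2. ∠LAZ = 57°  [△ZAL]
3. ∠TAZ = 57°  [T on ray AL]
4. ∠ATZ = 97°  [△ZAT]
5. ∠LTZ = 83°  [linear pair at T on AL]
6. ∠LZT = 18°  [△ZTL]

∠LZT = 18°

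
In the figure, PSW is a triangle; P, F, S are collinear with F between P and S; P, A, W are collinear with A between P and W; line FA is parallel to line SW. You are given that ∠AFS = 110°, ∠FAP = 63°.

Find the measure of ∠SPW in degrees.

∠SPW = 47°

1. ∠AFP = 70°  [linear pair at F on PS]
2. ∠APF = 47°  [△PFA]
3. ∠SPW = 47°  [F on PS, A on PW]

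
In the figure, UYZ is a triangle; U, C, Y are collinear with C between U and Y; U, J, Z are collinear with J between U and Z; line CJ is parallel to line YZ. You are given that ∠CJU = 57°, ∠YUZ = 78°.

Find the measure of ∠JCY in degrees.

1. ∠UZY = 57°  [CJ∥YZ, corresponding at J]
2. ∠UYZ = 45°  [△UYZ]
3. ∠JCU = 45°  [CJ∥YZ, corresponding at C]
4. ∠JCY = 135°  [linear pair at C on UY]

∠JCY = 135°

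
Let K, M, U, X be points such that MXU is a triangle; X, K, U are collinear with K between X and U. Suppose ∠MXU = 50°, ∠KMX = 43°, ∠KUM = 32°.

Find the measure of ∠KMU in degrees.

∠KMU = 55°

1. ∠KXM = 50°  [K on ray XU]
2. ∠MKX = 87°  [△MXK]
3. ∠MKU = 93°  [linear pair at K on XU]
4. ∠KMU = 55°  [△MKU]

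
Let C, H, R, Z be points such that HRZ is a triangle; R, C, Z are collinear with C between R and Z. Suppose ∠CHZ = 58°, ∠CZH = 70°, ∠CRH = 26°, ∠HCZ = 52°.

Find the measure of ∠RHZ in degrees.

1. ∠HZR = 70°  [C on ray ZR]
2. ∠HRZ = 26°  [C on ray RZ]
3. ∠RHZ = 84°  [△HRZ]

∠RHZ = 84°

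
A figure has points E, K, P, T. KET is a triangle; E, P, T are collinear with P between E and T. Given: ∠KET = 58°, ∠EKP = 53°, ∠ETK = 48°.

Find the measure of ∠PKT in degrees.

1. ∠KEP = 58°  [P on ray ET]
2. ∠EPK = 69°  [△KEP]
3. ∠KTP = 48°  [P on ray TE]
4. ∠KPT = 111°  [linear pair at P on ET]
5. ∠PKT = 21°  [△KPT]

∠PKT = 21°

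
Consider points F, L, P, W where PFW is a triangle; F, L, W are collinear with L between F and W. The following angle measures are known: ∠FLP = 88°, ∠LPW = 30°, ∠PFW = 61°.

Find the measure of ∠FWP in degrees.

1. ∠PLW = 92°  [linear pair at L on FW]
2. ∠LWP = 58°  [△PLW]
3. ∠FWP = 58°  [L on ray WF]

∠FWP = 58°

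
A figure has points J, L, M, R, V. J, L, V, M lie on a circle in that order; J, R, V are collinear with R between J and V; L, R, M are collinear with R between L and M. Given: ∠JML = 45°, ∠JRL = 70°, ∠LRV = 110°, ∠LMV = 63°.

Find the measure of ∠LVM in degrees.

∠LVM = 92°

1. ∠JVL = 45°  [same arc JL]
2. ∠MLV = 25°  [△LRV]
3. ∠LVM = 92°  [△LVM]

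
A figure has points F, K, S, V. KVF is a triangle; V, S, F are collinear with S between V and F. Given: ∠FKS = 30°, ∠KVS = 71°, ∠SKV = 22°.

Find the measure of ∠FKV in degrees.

∠FKV = 52°

1. ∠KSV = 87°  [△KVS]
2. ∠FVK = 71°  [S on ray VF]
3. ∠FSK = 93°  [linear pair at S on VF]
4. ∠KFS = 57°  [△KSF]
5. ∠KFV = 57°  [S on ray FV]
6. ∠FKV = 52°  [△KVF]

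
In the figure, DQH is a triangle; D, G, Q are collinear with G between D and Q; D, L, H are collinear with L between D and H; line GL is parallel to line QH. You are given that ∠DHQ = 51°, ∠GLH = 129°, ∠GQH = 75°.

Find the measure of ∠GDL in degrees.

∠GDL = 54°

1. ∠DQH = 75°  [G on ray QD]
2. ∠HDQ = 54°  [△DQH]
3. ∠GDL = 54°  [G on DQ, L on DH]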